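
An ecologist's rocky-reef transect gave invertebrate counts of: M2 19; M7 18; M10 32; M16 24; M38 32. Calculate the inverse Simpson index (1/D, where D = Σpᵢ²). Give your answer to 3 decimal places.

4.722

Total N = 19+18+32+24+32 = 125, so the proportions are 0.152, 0.144, 0.256, 0.192, 0.256 (working shown to 7 dp, full precision carried).
D = 0.152² + 0.144² + 0.256² + 0.192² + 0.256² = 0.0231040 + 0.0207360 + 0.0655360 + 0.0368640 + 0.0655360 = 0.2117760.
So 1/D = 4.72197, i.e. 4.722 to 3 decimal places.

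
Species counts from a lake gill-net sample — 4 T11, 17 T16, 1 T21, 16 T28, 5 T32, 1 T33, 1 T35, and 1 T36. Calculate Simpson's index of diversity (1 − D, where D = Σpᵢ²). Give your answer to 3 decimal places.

Total N = 4+17+1+16+5+1+1+1 = 46, so the proportions are 0.08696, 0.36957, 0.02174, 0.34783, 0.1087, 0.02174, 0.02174, 0.02174 (working shown to 5 dp, full precision carried).
D = 0.08696² + 0.36957² + 0.02174² + 0.34783² + 0.1087² + 0.02174² + 0.02174² + 0.02174² = 0.00756 + 0.13658 + 0.00047 + 0.12098 + 0.01181 + 0.00047 + 0.00047 + 0.00047 = 0.27883.
So 1 − D = 0.72117, i.e. 0.721 to 3 decimal places.

0.721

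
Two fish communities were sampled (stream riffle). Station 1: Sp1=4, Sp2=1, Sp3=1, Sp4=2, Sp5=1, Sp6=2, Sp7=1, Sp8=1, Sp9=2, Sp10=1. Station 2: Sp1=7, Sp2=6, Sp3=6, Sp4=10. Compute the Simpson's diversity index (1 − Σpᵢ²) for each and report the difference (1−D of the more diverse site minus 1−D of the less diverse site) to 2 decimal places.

Station 1: N=16, proportions 0.25, 0.0625, 0.0625, 0.125, 0.0625, 0.125, 0.0625, 0.0625, 0.125, 0.0625, giving 1−D = 0.8672 (working shown to 4 dp, full precision carried).
Station 2: N=29, proportions 0.2414, 0.2069, 0.2069, 0.3448, giving 1−D = 0.7372.
Difference = |0.8672 − 0.7372| = 0.1300, i.e. 0.13 to 2 decimal places.

0.13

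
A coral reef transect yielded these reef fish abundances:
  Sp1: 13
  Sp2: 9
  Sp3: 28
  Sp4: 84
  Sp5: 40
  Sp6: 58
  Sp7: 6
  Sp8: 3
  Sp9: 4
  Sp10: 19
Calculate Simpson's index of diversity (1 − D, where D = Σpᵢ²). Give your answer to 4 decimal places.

Total N = 13+9+28+84+40+58+6+3+4+19 = 264, so the proportions are 0.049242, 0.034091, 0.106061, 0.318182, 0.151515, 0.219697, 0.022727, 0.011364, 0.015152, 0.07197 (working shown to 6 dp, full precision carried).
D = 0.049242² + 0.034091² + 0.106061² + 0.318182² + 0.151515² + 0.219697² + 0.022727² + 0.011364² + 0.015152² + 0.07197² = 0.002425 + 0.001162 + 0.011249 + 0.101240 + 0.022957 + 0.048267 + 0.000517 + 0.000129 + 0.000230 + 0.005180 = 0.193354.
So 1 − D = 0.806646, i.e. 0.8066 to 4 decimal places.

0.8066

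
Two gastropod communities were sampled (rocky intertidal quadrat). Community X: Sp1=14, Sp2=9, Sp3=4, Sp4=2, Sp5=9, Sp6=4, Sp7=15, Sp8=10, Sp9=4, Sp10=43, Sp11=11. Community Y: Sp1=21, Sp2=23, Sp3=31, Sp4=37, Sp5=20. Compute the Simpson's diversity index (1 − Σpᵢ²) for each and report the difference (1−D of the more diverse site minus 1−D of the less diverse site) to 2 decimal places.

Community X: N=125, proportions 0.112, 0.072, 0.032, 0.016, 0.072, 0.032, 0.12, 0.08, 0.032, 0.344, 0.088, giving 1−D = 0.82688 (working shown to 5 dp, full precision carried).
Community Y: N=132, proportions 0.15909, 0.17424, 0.23485, 0.2803, 0.15152, giving 1−D = 0.78765.
Difference = |0.82688 − 0.78765| = 0.03923, i.e. 0.04 to 2 decimal places.

0.04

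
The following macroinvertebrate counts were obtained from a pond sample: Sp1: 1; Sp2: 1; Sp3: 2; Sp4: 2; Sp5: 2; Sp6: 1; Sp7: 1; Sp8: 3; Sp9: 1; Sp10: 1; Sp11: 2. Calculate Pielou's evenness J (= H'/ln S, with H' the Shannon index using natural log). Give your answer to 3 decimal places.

0.965

Total N = 1+1+2+2+2+1+1+3+1+1+2 = 17, so the proportions are 0.05882, 0.05882, 0.11765, 0.11765, 0.11765, 0.05882, 0.05882, 0.17647, 0.05882, 0.05882, 0.11765 (working shown to 5 dp, full precision carried).
H' = −Σ pᵢ ln pᵢ = −((-0.16666) + (-0.16666) + (-0.25177) + (-0.25177) + (-0.25177) + (-0.16666) + (-0.16666) + (-0.30611) + (-0.16666) + (-0.16666) + (-0.25177)) = 2.31315.
With S = 11 species, ln S = 2.39790, so J = 2.31315/2.39790 = 0.96466, i.e. 0.965 to 3 decimal places.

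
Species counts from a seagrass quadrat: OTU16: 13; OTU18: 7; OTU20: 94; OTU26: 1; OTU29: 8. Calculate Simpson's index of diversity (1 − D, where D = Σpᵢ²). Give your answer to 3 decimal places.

0.397

Total N = 13+7+94+1+8 = 123, so the proportions are 0.10569, 0.05691, 0.76423, 0.00813, 0.06504 (working shown to 5 dp, full precision carried).
D = 0.10569² + 0.05691² + 0.76423² + 0.00813² + 0.06504² = 0.01117 + 0.00324 + 0.58404 + 0.00007 + 0.00423 = 0.60275.
So 1 − D = 0.39725, i.e. 0.397 to 3 decimal places.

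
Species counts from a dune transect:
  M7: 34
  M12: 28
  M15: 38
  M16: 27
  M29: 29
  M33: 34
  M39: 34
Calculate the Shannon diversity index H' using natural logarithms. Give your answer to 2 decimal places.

Total N = 34+28+38+27+29+34+34 = 224, so the proportions are 0.1518, 0.125, 0.1696, 0.1205, 0.1295, 0.1518, 0.1518 (working shown to 4 dp, full precision carried).
Each pᵢ ln pᵢ term: 0.1518×(-1.8853)=-0.2862, 0.125×(-2.0794)=-0.2599, 0.1696×(-1.7741)=-0.3010, 0.1205×(-2.1158)=-0.2550, 0.1295×(-2.0444)=-0.2647, 0.1518×(-1.8853)=-0.2862, 0.1518×(-1.8853)=-0.2862.
Sum = -1.9391, so H' = 1.94.

1.94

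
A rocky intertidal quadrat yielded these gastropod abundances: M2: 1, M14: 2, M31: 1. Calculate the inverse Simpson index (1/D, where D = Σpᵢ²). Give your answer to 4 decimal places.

Total N = 1+2+1 = 4, so the proportions are 0.25, 0.5, 0.25 (working shown to 7 dp, full precision carried).
D = 0.25² + 0.5² + 0.25² = 0.0625000 + 0.2500000 + 0.0625000 = 0.3750000.
So 1/D = 2.666667, i.e. 2.6667 to 4 decimal places.

2.6667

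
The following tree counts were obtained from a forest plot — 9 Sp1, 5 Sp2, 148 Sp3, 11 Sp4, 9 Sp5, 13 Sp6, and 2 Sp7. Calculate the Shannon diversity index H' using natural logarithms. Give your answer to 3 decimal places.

Total N = 9+5+148+11+9+13+2 = 197, so the proportions are 0.04569, 0.02538, 0.75127, 0.05584, 0.04569, 0.06599, 0.01015 (working shown to 5 dp, full precision carried).
Each pᵢ ln pᵢ term: 0.04569×(-3.08598)=-0.14098, 0.02538×(-3.67377)=-0.09324, 0.75127×(-0.28599)=-0.21486, 0.05584×(-2.88531)=-0.16111, 0.04569×(-3.08598)=-0.14098, 0.06599×(-2.71825)=-0.17938, 0.01015×(-4.59006)=-0.04660.
Sum = -0.97715, so H' = 0.977.

0.977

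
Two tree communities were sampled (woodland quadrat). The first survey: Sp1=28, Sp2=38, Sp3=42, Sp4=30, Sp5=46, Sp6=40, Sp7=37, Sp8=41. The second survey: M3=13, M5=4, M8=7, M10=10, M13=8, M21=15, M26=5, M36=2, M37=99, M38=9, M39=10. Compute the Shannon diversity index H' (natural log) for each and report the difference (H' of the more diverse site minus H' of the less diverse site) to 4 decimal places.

0.3799

The first survey: N=302, proportions 0.0927152, 0.1258278, 0.1390728, 0.0993377, 0.1523179, 0.1324503, 0.1225166, 0.1357616, giving H' = 2.0677742 (working shown to 7 dp, full precision carried).
The second survey: N=182, proportions 0.0714286, 0.021978, 0.0384615, 0.0549451, 0.043956, 0.0824176, 0.0274725, 0.010989, 0.543956, 0.0494505, 0.0549451, giving H' = 1.6878295.
Difference = |2.0677742 − 1.6878295| = 0.3799447, i.e. 0.3799 to 4 decimal places.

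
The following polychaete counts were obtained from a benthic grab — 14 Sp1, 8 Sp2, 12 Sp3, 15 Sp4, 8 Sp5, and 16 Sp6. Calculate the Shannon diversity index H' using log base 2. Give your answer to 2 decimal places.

2.53

Total N = 14+8+12+15+8+16 = 73, so the proportions are 0.1918, 0.1096, 0.1644, 0.2055, 0.1096, 0.2192 (working shown to 4 dp, full precision carried).
Each pᵢ log₂ pᵢ term: 0.1918×(-2.3825)=-0.4569, 0.1096×(-3.1898)=-0.3496, 0.1644×(-2.6049)=-0.4282, 0.2055×(-2.2829)=-0.4691, 0.1096×(-3.1898)=-0.3496, 0.2192×(-2.1898)=-0.4800.
Sum = -2.5333, so H' = 2.53.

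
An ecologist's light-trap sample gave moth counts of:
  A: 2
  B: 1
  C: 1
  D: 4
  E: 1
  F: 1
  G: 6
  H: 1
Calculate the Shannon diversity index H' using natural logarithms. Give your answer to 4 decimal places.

Total N = 2+1+1+4+1+1+6+1 = 17, so the proportions are 0.117647, 0.058824, 0.058824, 0.235294, 0.058824, 0.058824, 0.352941, 0.058824 (working shown to 6 dp, full precision carried).
Each pᵢ ln pᵢ term: 0.117647×(-2.140066)=-0.251772, 0.058824×(-2.833213)=-0.166660, 0.058824×(-2.833213)=-0.166660, 0.235294×(-1.446919)=-0.340452, 0.058824×(-2.833213)=-0.166660, 0.058824×(-2.833213)=-0.166660, 0.352941×(-1.041454)=-0.367572, 0.058824×(-2.833213)=-0.166660.
Sum = -1.793094, so H' = 1.7931.

1.7931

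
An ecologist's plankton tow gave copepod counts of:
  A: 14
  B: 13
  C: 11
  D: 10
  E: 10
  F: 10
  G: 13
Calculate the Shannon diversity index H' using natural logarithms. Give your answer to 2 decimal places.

1.94

Total N = 14+13+11+10+10+10+13 = 81, so the proportions are 0.1728, 0.1605, 0.1358, 0.1235, 0.1235, 0.1235, 0.1605 (working shown to 4 dp, full precision carried).
Each pᵢ ln pᵢ term: 0.1728×(-1.7554)=-0.3034, 0.1605×(-1.8295)=-0.2936, 0.1358×(-1.9966)=-0.2711, 0.1235×(-2.0919)=-0.2583, 0.1235×(-2.0919)=-0.2583, 0.1235×(-2.0919)=-0.2583, 0.1605×(-1.8295)=-0.2936.
Sum = -1.9365, so H' = 1.94.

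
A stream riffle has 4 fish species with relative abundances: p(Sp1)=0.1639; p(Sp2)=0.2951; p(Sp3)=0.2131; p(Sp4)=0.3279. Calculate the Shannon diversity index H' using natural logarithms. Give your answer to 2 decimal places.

1.35

Each pᵢ ln pᵢ term (working shown to 4 dp, full precision carried): 0.1639×(-1.8085)=-0.2964, 0.2951×(-1.2204)=-0.3602, 0.2131×(-1.5460)=-0.3295, 0.3279×(-1.1150)=-0.3656.
Sum = -1.3516, so H' = 1.35.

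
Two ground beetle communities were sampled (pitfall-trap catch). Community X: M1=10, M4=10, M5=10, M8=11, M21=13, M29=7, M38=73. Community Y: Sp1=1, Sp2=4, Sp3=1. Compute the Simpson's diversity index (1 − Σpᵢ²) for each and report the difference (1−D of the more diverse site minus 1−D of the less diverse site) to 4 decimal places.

Community X: N=134, proportions 0.074627, 0.074627, 0.074627, 0.08209, 0.097015, 0.052239, 0.544776, giving 1−D = 0.667632 (working shown to 6 dp, full precision carried).
Community Y: N=6, proportions 0.166667, 0.666667, 0.166667, giving 1−D = 0.500000.
Difference = |0.667632 − 0.500000| = 0.167632, i.e. 0.1676 to 4 decimal places.

0.1676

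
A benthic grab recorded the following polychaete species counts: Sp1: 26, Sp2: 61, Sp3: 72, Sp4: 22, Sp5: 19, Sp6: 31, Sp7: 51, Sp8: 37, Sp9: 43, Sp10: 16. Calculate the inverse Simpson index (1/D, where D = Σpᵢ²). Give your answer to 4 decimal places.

8.1826

Total N = 26+61+72+22+19+31+51+37+43+16 = 378, so the proportions are 0.06878307, 0.16137566, 0.19047619, 0.05820106, 0.05026455, 0.08201058, 0.13492063, 0.0978836, 0.11375661, 0.04232804 (working shown to 8 dp, full precision carried).
D = 0.06878307² + 0.16137566² + 0.19047619² + 0.05820106² + 0.05026455² + 0.08201058² + 0.13492063² + 0.0978836² + 0.11375661² + 0.04232804² = 0.00473111 + 0.02604210 + 0.03628118 + 0.00338736 + 0.00252653 + 0.00672574 + 0.01820358 + 0.00958120 + 0.01294057 + 0.00179166 = 0.12221102.
So 1/D = 8.182568, i.e. 8.1826 to 4 decimal places.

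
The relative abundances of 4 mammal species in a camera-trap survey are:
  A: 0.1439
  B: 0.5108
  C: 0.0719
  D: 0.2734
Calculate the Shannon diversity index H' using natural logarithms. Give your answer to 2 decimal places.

Each pᵢ ln pᵢ term (working shown to 4 dp, full precision carried): 0.1439×(-1.9386)=-0.2790, 0.5108×(-0.6718)=-0.3431, 0.0719×(-2.6325)=-0.1893, 0.2734×(-1.2968)=-0.3546.
Sum = -1.1659, so H' = 1.17.

1.17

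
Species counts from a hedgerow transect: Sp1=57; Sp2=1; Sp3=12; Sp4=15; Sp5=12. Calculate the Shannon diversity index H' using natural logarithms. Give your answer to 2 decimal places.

Total N = 57+1+12+15+12 = 97, so the proportions are 0.5876, 0.0103, 0.1237, 0.1546, 0.1237 (working shown to 4 dp, full precision carried).
Each pᵢ ln pᵢ term: 0.5876×(-0.5317)=-0.3124, 0.0103×(-4.5747)=-0.0472, 0.1237×(-2.0898)=-0.2585, 0.1546×(-1.8667)=-0.2887, 0.1237×(-2.0898)=-0.2585.
Sum = -1.1653, so H' = 1.17.

1.17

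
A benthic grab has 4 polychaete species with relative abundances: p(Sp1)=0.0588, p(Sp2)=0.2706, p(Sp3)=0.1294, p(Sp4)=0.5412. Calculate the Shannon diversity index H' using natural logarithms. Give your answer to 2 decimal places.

Each pᵢ ln pᵢ term (working shown to 4 dp, full precision carried): 0.0588×(-2.8336)=-0.1666, 0.2706×(-1.3071)=-0.3537, 0.1294×(-2.0448)=-0.2646, 0.5412×(-0.6140)=-0.3323.
Sum = -1.1172, so H' = 1.12.

1.12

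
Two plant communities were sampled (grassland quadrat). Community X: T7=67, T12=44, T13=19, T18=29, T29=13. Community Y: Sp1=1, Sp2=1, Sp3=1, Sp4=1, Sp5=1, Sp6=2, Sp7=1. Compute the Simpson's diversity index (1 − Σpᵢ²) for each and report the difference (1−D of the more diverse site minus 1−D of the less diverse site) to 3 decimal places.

Community X: N=172, proportions 0.38953, 0.25581, 0.11047, 0.1686, 0.07558, giving 1−D = 0.73648 (working shown to 5 dp, full precision carried).
Community Y: N=8, proportions 0.125, 0.125, 0.125, 0.125, 0.125, 0.25, 0.125, giving 1−D = 0.84375.
Difference = |0.73648 − 0.84375| = 0.10727, i.e. 0.107 to 3 decimal places.

0.107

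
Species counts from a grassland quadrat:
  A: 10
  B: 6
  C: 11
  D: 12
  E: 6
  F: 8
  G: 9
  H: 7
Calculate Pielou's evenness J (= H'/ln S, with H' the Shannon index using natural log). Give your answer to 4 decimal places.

Total N = 10+6+11+12+6+8+9+7 = 69, so the proportions are 0.144928, 0.086957, 0.15942, 0.173913, 0.086957, 0.115942, 0.130435, 0.101449 (working shown to 6 dp, full precision carried).
H' = −Σ pᵢ ln pᵢ = −((-0.279931) + (-0.212378) + (-0.292729) + (-0.304209) + (-0.212378) + (-0.249816) + (-0.265680) + (-0.232136)) = 2.049257.
With S = 8 species, ln S = 2.079442, so J = 2.049257/2.079442 = 0.985484, i.e. 0.9855 to 4 decimal places.

0.9855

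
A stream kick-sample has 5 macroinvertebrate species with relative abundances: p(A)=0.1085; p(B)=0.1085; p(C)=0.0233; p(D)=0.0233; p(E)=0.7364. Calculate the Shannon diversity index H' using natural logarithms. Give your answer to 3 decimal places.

Each pᵢ ln pᵢ term (working shown to 5 dp, full precision carried): 0.1085×(-2.22101)=-0.24098, 0.1085×(-2.22101)=-0.24098, 0.0233×(-3.75930)=-0.08759, 0.0233×(-3.75930)=-0.08759, 0.7364×(-0.30598)=-0.22533.
Sum = -0.88247, so H' = 0.882.

0.882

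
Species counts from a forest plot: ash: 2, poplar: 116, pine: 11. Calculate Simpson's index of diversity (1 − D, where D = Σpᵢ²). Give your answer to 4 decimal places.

Total N = 2+116+11 = 129, so the proportions are 0.015504, 0.899225, 0.085271 (working shown to 6 dp, full precision carried).
D = 0.015504² + 0.899225² + 0.085271² = 0.000240 + 0.808605 + 0.007271 = 0.816117.
So 1 − D = 0.183883, i.e. 0.1839 to 4 decimal places.

0.1839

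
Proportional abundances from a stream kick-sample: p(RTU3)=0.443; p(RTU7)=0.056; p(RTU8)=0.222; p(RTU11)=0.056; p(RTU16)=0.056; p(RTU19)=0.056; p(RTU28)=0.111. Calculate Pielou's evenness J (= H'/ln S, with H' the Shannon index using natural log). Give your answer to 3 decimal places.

H' = −Σ pᵢ ln pᵢ = −((-0.36068) + (-0.16141) + (-0.33413) + (-0.16141) + (-0.16141) + (-0.16141) + (-0.24400)) = 1.58447 (working shown to 5 dp, full precision carried).
With S = 7 species, ln S = 1.94591, so J = 1.58447/1.94591 = 0.81426, i.e. 0.814 to 3 decimal places.

0.814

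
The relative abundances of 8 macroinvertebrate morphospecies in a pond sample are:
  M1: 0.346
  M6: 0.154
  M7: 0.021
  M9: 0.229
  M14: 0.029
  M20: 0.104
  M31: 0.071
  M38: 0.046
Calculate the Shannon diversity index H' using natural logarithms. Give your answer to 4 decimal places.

Each pᵢ ln pᵢ term (working shown to 6 dp, full precision carried): 0.346×(-1.061317)=-0.367216, 0.154×(-1.870803)=-0.288104, 0.021×(-3.863233)=-0.081128, 0.229×(-1.474033)=-0.337554, 0.029×(-3.540459)=-0.102673, 0.104×(-2.263364)=-0.235390, 0.071×(-2.645075)=-0.187800, 0.046×(-3.079114)=-0.141639.
Sum = -1.741503, so H' = 1.7415.

1.7415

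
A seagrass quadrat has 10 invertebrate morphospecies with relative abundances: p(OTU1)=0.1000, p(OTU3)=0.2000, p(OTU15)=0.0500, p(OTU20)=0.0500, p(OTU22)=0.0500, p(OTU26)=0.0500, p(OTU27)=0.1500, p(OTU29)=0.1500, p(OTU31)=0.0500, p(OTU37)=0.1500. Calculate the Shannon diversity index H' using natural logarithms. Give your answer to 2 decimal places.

Each pᵢ ln pᵢ term (working shown to 5 dp, full precision carried): 0.1×(-2.30259)=-0.23026, 0.2×(-1.60944)=-0.32189, 0.05×(-2.99573)=-0.14979, 0.05×(-2.99573)=-0.14979, 0.05×(-2.99573)=-0.14979, 0.05×(-2.99573)=-0.14979, 0.15×(-1.89712)=-0.28457, 0.15×(-1.89712)=-0.28457, 0.05×(-2.99573)=-0.14979, 0.15×(-1.89712)=-0.28457.
Sum = -2.15478, so H' = 2.15.

2.15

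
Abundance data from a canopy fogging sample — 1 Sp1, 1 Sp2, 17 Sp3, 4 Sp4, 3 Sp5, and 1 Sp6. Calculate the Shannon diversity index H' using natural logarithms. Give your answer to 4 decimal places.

1.1845

Total N = 1+1+17+4+3+1 = 27, so the proportions are 0.037037, 0.037037, 0.62963, 0.148148, 0.111111, 0.037037 (working shown to 6 dp, full precision carried).
Each pᵢ ln pᵢ term: 0.037037×(-3.295837)=-0.122068, 0.037037×(-3.295837)=-0.122068, 0.62963×(-0.462624)=-0.291281, 0.148148×(-1.909543)=-0.282895, 0.111111×(-2.197225)=-0.244136, 0.037037×(-3.295837)=-0.122068.
Sum = -1.184517, so H' = 1.1845.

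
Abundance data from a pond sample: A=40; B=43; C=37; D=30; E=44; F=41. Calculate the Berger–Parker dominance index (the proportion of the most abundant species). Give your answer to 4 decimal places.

Total N = 40+43+37+30+44+41 = 235, so the proportions are 0.170213, 0.182979, 0.157447, 0.12766, 0.187234, 0.174468 (working shown to 6 dp, full precision carried).
The largest proportion is 0.187234, i.e. d = 0.1872 to 4 decimal places.

0.1872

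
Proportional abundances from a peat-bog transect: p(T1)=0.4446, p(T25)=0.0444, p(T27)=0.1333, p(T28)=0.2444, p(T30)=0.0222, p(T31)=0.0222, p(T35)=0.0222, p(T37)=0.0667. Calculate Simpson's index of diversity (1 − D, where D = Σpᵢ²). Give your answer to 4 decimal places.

D = 0.4446² + 0.0444² + 0.1333² + 0.2444² + 0.0222² + 0.0222² + 0.0222² + 0.0667² = 0.197669 + 0.001971 + 0.017769 + 0.059731 + 0.000493 + 0.000493 + 0.000493 + 0.004449 = 0.283068 (working shown to 6 dp, full precision carried).
So 1 − D = 0.716932, i.e. 0.7169 to 4 decimal places.

0.7169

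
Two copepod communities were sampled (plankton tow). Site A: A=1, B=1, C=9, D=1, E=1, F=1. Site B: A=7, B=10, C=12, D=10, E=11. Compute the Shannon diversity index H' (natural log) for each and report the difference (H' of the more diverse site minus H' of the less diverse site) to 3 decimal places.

0.368

Site A: N=14, proportions 0.07143, 0.07143, 0.64286, 0.07143, 0.07143, 0.07143, giving H' = 1.22656 (working shown to 5 dp, full precision carried).
Site B: N=50, proportions 0.14, 0.2, 0.24, 0.2, 0.22, giving H' = 1.59465.
Difference = |1.22656 − 1.59465| = 0.36809, i.e. 0.368 to 3 decimal places.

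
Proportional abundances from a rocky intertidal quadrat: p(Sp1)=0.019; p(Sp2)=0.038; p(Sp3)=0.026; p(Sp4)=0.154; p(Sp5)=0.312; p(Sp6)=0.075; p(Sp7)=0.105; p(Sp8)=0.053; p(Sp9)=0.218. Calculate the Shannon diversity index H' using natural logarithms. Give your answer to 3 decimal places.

Each pᵢ ln pᵢ term (working shown to 5 dp, full precision carried): 0.019×(-3.96332)=-0.07530, 0.038×(-3.27017)=-0.12427, 0.026×(-3.64966)=-0.09489, 0.154×(-1.87080)=-0.28810, 0.312×(-1.16475)=-0.36340, 0.075×(-2.59027)=-0.19427, 0.105×(-2.25379)=-0.23665, 0.053×(-2.93746)=-0.15569, 0.218×(-1.52326)=-0.33207.
Sum = -1.86464, so H' = 1.865.

1.865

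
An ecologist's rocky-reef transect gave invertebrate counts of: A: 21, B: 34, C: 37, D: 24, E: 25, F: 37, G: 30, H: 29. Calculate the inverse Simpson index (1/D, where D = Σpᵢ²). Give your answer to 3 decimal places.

Total N = 21+34+37+24+25+37+30+29 = 237, so the proportions are 0.0886076, 0.1434599, 0.1561181, 0.1012658, 0.1054852, 0.1561181, 0.1265823, 0.1223629 (working shown to 7 dp, full precision carried).
D = 0.0886076² + 0.1434599² + 0.1561181² + 0.1012658² + 0.1054852² + 0.1561181² + 0.1265823² + 0.1223629² = 0.0078513 + 0.0205807 + 0.0243729 + 0.0102548 + 0.0111271 + 0.0243729 + 0.0160231 + 0.0149727 = 0.1295554.
So 1/D = 7.71870, i.e. 7.719 to 3 decimal places.

7.719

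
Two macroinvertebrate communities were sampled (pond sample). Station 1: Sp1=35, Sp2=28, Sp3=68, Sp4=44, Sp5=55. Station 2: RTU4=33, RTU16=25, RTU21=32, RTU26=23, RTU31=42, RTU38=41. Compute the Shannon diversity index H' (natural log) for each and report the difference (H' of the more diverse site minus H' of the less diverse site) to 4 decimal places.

Station 1: N=230, proportions 0.1521739, 0.1217391, 0.2956522, 0.1913043, 0.2391304, giving H' = 1.5616745 (working shown to 7 dp, full precision carried).
Station 2: N=196, proportions 0.1683673, 0.127551, 0.1632653, 0.1173469, 0.2142857, 0.2091837, giving H' = 1.7673231.
Difference = |1.5616745 − 1.7673231| = 0.2056486, i.e. 0.2056 to 4 decimal places.

0.2056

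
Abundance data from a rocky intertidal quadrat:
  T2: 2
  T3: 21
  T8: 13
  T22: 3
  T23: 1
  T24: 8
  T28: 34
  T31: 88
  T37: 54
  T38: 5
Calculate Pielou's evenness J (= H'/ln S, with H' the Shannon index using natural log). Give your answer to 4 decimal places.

0.7365

Total N = 2+21+13+3+1+8+34+88+54+5 = 229, so the proportions are 0.008734, 0.091703, 0.056769, 0.0131, 0.004367, 0.034934, 0.148472, 0.384279, 0.235808, 0.021834 (working shown to 6 dp, full precision carried).
H' = −Σ pᵢ ln pᵢ = −((-0.041402) + (-0.219097) + (-0.162856) + (-0.056792) + (-0.023728) + (-0.117180) + (-0.283189) + (-0.367519) + (-0.340681) + (-0.083500)) = 1.695944.
With S = 10 species, ln S = 2.302585, so J = 1.695944/2.302585 = 0.736539, i.e. 0.7365 to 4 decimal places.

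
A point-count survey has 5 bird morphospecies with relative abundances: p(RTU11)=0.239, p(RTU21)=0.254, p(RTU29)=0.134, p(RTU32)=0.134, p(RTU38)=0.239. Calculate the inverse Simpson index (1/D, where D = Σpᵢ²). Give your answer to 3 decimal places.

4.658

D = 0.239² + 0.254² + 0.134² + 0.134² + 0.239² = 0.0571210 + 0.0645160 + 0.0179560 + 0.0179560 + 0.0571210 = 0.2146700 (working shown to 7 dp, full precision carried).
So 1/D = 4.65831, i.e. 4.658 to 3 decimal places.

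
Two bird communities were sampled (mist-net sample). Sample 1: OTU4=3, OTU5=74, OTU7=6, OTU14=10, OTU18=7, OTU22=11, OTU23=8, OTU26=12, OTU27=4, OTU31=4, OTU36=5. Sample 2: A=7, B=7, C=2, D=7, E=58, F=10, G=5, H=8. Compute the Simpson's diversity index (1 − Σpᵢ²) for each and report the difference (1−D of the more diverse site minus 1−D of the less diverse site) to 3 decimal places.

Sample 1: N=144, proportions 0.02083333, 0.51388889, 0.04166667, 0.06944444, 0.04861111, 0.07638889, 0.05555556, 0.08333333, 0.02777778, 0.02777778, 0.03472222, giving 1−D = 0.70794753 (working shown to 8 dp, full precision carried).
Sample 2: N=104, proportions 0.06730769, 0.06730769, 0.01923077, 0.06730769, 0.55769231, 0.09615385, 0.04807692, 0.07692308, giving 1−D = 0.65754438.
Difference = |0.70794753 − 0.65754438| = 0.05040315, i.e. 0.050 to 3 decimal places.

0.050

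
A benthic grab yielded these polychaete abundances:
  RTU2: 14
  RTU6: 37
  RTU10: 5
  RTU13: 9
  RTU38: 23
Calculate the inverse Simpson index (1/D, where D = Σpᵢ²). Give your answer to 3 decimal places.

Total N = 14+37+5+9+23 = 88, so the proportions are 0.1590909, 0.4204545, 0.0568182, 0.1022727, 0.2613636 (working shown to 7 dp, full precision carried).
D = 0.1590909² + 0.4204545² + 0.0568182² + 0.1022727² + 0.2613636² = 0.0253099 + 0.1767820 + 0.0032283 + 0.0104597 + 0.0683110 = 0.2840909.
So 1/D = 3.52000, i.e. 3.520 to 3 decimal places.

3.520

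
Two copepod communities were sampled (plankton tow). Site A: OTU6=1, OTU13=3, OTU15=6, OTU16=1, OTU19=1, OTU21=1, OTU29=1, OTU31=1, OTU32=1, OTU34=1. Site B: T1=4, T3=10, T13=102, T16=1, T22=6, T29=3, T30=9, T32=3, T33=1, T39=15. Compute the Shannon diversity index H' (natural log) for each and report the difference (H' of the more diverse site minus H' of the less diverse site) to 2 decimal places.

0.72

Site A: N=17, proportions 0.05882, 0.17647, 0.35294, 0.05882, 0.05882, 0.05882, 0.05882, 0.05882, 0.05882, 0.05882, giving H' = 2.00695 (working shown to 5 dp, full precision carried).
Site B: N=154, proportions 0.02597, 0.06494, 0.66234, 0.00649, 0.03896, 0.01948, 0.05844, 0.01948, 0.00649, 0.0974, giving H' = 1.28334.
Difference = |2.00695 − 1.28334| = 0.72361, i.e. 0.72 to 2 decimal places.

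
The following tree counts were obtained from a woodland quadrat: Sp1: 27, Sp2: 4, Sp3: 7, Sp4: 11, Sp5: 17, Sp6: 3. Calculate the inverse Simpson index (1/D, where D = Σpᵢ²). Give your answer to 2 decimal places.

3.92

Total N = 27+4+7+11+17+3 = 69, so the proportions are 0.3913043, 0.057971, 0.1014493, 0.1594203, 0.2463768, 0.0434783 (working shown to 7 dp, full precision carried).
D = 0.3913043² + 0.057971² + 0.1014493² + 0.1594203² + 0.2463768² + 0.0434783² = 0.1531191 + 0.0033606 + 0.0102920 + 0.0254148 + 0.0607015 + 0.0018904 = 0.2547784.
So 1/D = 3.92498, i.e. 3.92 to 2 decimal places.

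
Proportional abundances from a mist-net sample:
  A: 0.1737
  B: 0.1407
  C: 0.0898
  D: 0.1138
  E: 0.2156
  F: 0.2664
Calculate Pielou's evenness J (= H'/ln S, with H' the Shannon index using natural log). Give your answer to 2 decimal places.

H' = −Σ pᵢ ln pᵢ = −((-0.3040) + (-0.2759) + (-0.2164) + (-0.2473) + (-0.3308) + (-0.3524)) = 1.7269 (working shown to 4 dp, full precision carried).
With S = 6 species, ln S = 1.7918, so J = 1.7269/1.7918 = 0.9638, i.e. 0.96 to 2 decimal places.

0.96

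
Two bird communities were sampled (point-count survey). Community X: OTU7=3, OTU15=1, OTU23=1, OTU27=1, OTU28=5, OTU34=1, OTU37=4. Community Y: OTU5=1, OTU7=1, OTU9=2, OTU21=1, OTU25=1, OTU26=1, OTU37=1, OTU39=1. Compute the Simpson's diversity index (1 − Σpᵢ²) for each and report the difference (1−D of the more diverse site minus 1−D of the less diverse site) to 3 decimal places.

0.075

Community X: N=16, proportions 0.1875, 0.0625, 0.0625, 0.0625, 0.3125, 0.0625, 0.25, giving 1−D = 0.78906 (working shown to 5 dp, full precision carried).
Community Y: N=9, proportions 0.11111, 0.11111, 0.22222, 0.11111, 0.11111, 0.11111, 0.11111, 0.11111, giving 1−D = 0.86420.
Difference = |0.78906 − 0.86420| = 0.07514, i.e. 0.075 to 3 decimal places.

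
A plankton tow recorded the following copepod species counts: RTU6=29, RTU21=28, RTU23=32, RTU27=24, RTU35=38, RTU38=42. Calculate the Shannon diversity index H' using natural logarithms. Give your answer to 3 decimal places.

Total N = 29+28+32+24+38+42 = 193, so the proportions are 0.15026, 0.14508, 0.1658, 0.12435, 0.19689, 0.21762 (working shown to 5 dp, full precision carried).
Each pᵢ ln pᵢ term: 0.15026×(-1.89539)=-0.28480, 0.14508×(-1.93049)=-0.28007, 0.1658×(-1.79695)=-0.29794, 0.12435×(-2.08464)=-0.25923, 0.19689×(-1.62510)=-0.31997, 0.21762×(-1.52502)=-0.33187.
Sum = -1.77388, so H' = 1.774.

1.774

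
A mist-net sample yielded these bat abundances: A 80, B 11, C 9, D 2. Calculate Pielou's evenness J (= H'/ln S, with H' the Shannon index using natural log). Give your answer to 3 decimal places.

0.521

Total N = 80+11+9+2 = 102, so the proportions are 0.78431, 0.10784, 0.08824, 0.01961 (working shown to 5 dp, full precision carried).
H' = −Σ pᵢ ln pᵢ = −((-0.19055) + (-0.24018) + (-0.21421) + (-0.07709)) = 0.72203.
With S = 4 species, ln S = 1.38629, so J = 0.72203/1.38629 = 0.52083, i.e. 0.521 to 3 decimal places.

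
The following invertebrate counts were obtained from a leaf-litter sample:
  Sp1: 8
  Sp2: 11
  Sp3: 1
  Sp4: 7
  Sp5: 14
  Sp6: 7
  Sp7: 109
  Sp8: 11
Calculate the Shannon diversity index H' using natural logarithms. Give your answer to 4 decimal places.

1.2851

Total N = 8+11+1+7+14+7+109+11 = 168, so the proportions are 0.047619, 0.065476, 0.005952, 0.041667, 0.083333, 0.041667, 0.64881, 0.065476 (working shown to 6 dp, full precision carried).
Each pᵢ ln pᵢ term: 0.047619×(-3.044522)=-0.144977, 0.065476×(-2.726069)=-0.178493, 0.005952×(-5.123964)=-0.030500, 0.041667×(-3.178054)=-0.132419, 0.083333×(-2.484907)=-0.207076, 0.041667×(-3.178054)=-0.132419, 0.64881×(-0.432616)=-0.280685, 0.065476×(-2.726069)=-0.178493.
Sum = -1.285061, so H' = 1.2851.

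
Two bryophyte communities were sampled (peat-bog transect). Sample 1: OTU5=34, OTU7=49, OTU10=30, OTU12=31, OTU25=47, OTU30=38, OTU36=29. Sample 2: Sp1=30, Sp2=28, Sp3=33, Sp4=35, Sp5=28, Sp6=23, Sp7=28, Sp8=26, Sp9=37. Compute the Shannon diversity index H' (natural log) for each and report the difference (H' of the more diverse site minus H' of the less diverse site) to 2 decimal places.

0.26

Sample 1: N=258, proportions 0.1318, 0.1899, 0.1163, 0.1202, 0.1822, 0.1473, 0.1124, giving H' = 1.9254 (working shown to 4 dp, full precision carried).
Sample 2: N=268, proportions 0.1119, 0.1045, 0.1231, 0.1306, 0.1045, 0.0858, 0.1045, 0.097, 0.1381, giving H' = 2.1873.
Difference = |1.9254 − 2.1873| = 0.2619, i.e. 0.26 to 2 decimal places.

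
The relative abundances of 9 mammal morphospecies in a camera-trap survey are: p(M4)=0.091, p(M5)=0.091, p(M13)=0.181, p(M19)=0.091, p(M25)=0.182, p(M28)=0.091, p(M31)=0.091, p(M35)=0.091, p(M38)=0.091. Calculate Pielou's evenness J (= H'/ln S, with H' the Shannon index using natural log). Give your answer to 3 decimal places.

H' = −Σ pᵢ ln pᵢ = −((-0.21812) + (-0.21812) + (-0.30938) + (-0.21812) + (-0.31008) + (-0.21812) + (-0.21812) + (-0.21812) + (-0.21812)) = 2.14628 (working shown to 5 dp, full precision carried).
With S = 9 species, ln S = 2.19722, so J = 2.14628/2.19722 = 0.97681, i.e. 0.977 to 3 decimal places.

0.977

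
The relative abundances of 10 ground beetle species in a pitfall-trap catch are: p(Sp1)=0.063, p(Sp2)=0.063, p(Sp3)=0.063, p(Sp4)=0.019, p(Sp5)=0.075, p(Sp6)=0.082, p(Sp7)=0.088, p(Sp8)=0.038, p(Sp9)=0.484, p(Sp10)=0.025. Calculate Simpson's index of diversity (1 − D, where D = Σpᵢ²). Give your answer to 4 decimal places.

D = 0.063² + 0.063² + 0.063² + 0.019² + 0.075² + 0.082² + 0.088² + 0.038² + 0.484² + 0.025² = 0.003969 + 0.003969 + 0.003969 + 0.000361 + 0.005625 + 0.006724 + 0.007744 + 0.001444 + 0.234256 + 0.000625 = 0.268686 (working shown to 6 dp, full precision carried).
So 1 − D = 0.731314, i.e. 0.7313 to 4 decimal places.

0.7313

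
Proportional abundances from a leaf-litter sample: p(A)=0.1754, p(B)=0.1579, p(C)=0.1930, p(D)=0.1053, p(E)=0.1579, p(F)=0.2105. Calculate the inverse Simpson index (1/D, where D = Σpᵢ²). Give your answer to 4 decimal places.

D = 0.1754² + 0.1579² + 0.193² + 0.1053² + 0.1579² + 0.2105² = 0.03076516 + 0.02493241 + 0.03724900 + 0.01108809 + 0.02493241 + 0.04431025 = 0.17327732 (working shown to 8 dp, full precision carried).
So 1/D = 5.771096, i.e. 5.7711 to 4 decimal places.

5.7711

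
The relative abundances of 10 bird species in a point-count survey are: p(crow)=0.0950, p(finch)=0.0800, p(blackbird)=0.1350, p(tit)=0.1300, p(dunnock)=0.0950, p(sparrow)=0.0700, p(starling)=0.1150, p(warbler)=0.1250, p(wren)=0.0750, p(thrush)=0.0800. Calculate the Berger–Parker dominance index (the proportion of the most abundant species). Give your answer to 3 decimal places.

The largest proportion is 0.135, i.e. d = 0.135 to 3 decimal places.

0.135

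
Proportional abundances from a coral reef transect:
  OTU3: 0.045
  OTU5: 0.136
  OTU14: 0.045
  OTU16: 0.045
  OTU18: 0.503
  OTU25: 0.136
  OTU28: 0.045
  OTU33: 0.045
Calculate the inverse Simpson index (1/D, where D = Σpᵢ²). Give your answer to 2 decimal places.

3.33

D = 0.045² + 0.136² + 0.045² + 0.045² + 0.503² + 0.136² + 0.045² + 0.045² = 0.002025 + 0.018496 + 0.002025 + 0.002025 + 0.253009 + 0.018496 + 0.002025 + 0.002025 = 0.300126 (working shown to 6 dp, full precision carried).
So 1/D = 3.3319, i.e. 3.33 to 2 decimal places.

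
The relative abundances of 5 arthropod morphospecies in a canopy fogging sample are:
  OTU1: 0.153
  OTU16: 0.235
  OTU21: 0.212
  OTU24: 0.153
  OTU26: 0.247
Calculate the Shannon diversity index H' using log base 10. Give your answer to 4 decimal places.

Each pᵢ log₁₀ pᵢ term (working shown to 6 dp, full precision carried): 0.153×(-0.815309)=-0.124742, 0.235×(-0.628932)=-0.147799, 0.212×(-0.673664)=-0.142817, 0.153×(-0.815309)=-0.124742, 0.247×(-0.607303)=-0.150004.
Sum = -0.690104, so H' = 0.6901.

0.6901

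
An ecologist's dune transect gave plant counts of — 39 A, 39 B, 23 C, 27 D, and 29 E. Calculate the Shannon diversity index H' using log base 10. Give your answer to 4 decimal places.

Total N = 39+39+23+27+29 = 157, so the proportions are 0.248408, 0.248408, 0.146497, 0.171975, 0.184713 (working shown to 6 dp, full precision carried).
Each pᵢ log₁₀ pᵢ term: 0.248408×(-0.604835)=-0.150246, 0.248408×(-0.604835)=-0.150246, 0.146497×(-0.834172)=-0.122204, 0.171975×(-0.764536)=-0.131481, 0.184713×(-0.733502)=-0.135488.
Sum = -0.689663, so H' = 0.6897.

0.6897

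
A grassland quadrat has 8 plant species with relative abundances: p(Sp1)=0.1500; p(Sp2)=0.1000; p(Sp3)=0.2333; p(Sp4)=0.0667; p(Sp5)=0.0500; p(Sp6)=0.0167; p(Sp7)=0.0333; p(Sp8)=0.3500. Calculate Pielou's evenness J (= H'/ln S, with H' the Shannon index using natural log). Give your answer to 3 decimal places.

H' = −Σ pᵢ ln pᵢ = −((-0.28457) + (-0.23026) + (-0.33955) + (-0.18059) + (-0.14979) + (-0.06834) + (-0.11329) + (-0.36744)) = 1.73383 (working shown to 5 dp, full precision carried).
With S = 8 species, ln S = 2.07944, so J = 1.73383/2.07944 = 0.83380, i.e. 0.834 to 3 decimal places.

0.834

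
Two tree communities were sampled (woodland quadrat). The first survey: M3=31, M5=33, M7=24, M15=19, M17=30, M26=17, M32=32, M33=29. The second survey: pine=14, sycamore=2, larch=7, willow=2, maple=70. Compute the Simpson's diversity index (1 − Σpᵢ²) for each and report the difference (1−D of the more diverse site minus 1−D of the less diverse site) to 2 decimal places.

The first survey: N=215, proportions 0.1442, 0.1535, 0.1116, 0.0884, 0.1395, 0.0791, 0.1488, 0.1349, giving 1−D = 0.8693 (working shown to 4 dp, full precision carried).
The second survey: N=95, proportions 0.1474, 0.0211, 0.0737, 0.0211, 0.7368, giving 1−D = 0.4290.
Difference = |0.8693 − 0.4290| = 0.4403, i.e. 0.44 to 2 decimal places.

0.44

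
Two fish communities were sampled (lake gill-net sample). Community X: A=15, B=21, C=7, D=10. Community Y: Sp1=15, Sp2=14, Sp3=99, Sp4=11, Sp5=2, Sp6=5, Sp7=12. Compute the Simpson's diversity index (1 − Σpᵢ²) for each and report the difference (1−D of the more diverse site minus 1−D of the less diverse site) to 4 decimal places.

Community X: N=53, proportions 0.283019, 0.396226, 0.132075, 0.188679, giving 1−D = 0.709861 (working shown to 6 dp, full precision carried).
Community Y: N=158, proportions 0.094937, 0.088608, 0.626582, 0.06962, 0.012658, 0.031646, 0.075949, giving 1−D = 0.578753.
Difference = |0.709861 − 0.578753| = 0.131108, i.e. 0.1311 to 4 decimal places.

0.1311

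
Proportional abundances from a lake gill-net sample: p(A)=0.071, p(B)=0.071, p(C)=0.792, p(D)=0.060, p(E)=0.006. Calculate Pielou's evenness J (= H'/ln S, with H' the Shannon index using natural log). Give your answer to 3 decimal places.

0.472

H' = −Σ pᵢ ln pᵢ = −((-0.18780) + (-0.18780) + (-0.18469) + (-0.16880) + (-0.03070)) = 0.75979 (working shown to 5 dp, full precision carried).
With S = 5 species, ln S = 1.60944, so J = 0.75979/1.60944 = 0.47208, i.e. 0.472 to 3 decimal places.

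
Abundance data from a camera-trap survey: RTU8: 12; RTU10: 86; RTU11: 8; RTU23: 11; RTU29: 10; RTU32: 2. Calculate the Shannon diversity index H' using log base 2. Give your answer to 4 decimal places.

1.6395

Total N = 12+86+8+11+10+2 = 129, so the proportions are 0.093023, 0.666667, 0.062016, 0.085271, 0.077519, 0.015504 (working shown to 6 dp, full precision carried).
Each pᵢ log₂ pᵢ term: 0.093023×(-3.426265)=-0.318722, 0.666667×(-0.584963)=-0.389975, 0.062016×(-4.011227)=-0.248758, 0.085271×(-3.551796)=-0.302866, 0.077519×(-3.689299)=-0.285992, 0.015504×(-6.011227)=-0.093197.
Sum = -1.639511, so H' = 1.6395.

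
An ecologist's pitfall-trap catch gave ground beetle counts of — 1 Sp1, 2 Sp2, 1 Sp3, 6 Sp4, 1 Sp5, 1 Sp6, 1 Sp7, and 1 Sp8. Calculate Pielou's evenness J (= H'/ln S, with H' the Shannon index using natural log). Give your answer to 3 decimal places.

0.852

Total N = 1+2+1+6+1+1+1+1 = 14, so the proportions are 0.07143, 0.14286, 0.07143, 0.42857, 0.07143, 0.07143, 0.07143, 0.07143 (working shown to 5 dp, full precision carried).
H' = −Σ pᵢ ln pᵢ = −((-0.18850) + (-0.27799) + (-0.18850) + (-0.36313) + (-0.18850) + (-0.18850) + (-0.18850) + (-0.18850)) = 1.77214.
With S = 8 species, ln S = 2.07944, so J = 1.77214/2.07944 = 0.85222, i.e. 0.852 to 3 decimal places.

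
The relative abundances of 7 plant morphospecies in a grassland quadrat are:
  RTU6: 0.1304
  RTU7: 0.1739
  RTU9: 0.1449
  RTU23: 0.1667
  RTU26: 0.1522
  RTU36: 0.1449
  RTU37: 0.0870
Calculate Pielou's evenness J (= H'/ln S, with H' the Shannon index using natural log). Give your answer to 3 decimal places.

H' = −Σ pᵢ ln pᵢ = −((-0.26564) + (-0.30420) + (-0.27990) + (-0.29865) + (-0.28653) + (-0.27990) + (-0.21244)) = 1.92727 (working shown to 5 dp, full precision carried).
With S = 7 species, ln S = 1.94591, so J = 1.92727/1.94591 = 0.99042, i.e. 0.990 to 3 decimal places.

0.990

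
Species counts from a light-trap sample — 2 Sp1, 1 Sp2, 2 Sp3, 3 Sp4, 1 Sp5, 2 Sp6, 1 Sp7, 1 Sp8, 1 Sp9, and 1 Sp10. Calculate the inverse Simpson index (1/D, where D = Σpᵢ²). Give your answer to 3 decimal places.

Total N = 2+1+2+3+1+2+1+1+1+1 = 15, so the proportions are 0.1333333, 0.0666667, 0.1333333, 0.2, 0.0666667, 0.1333333, 0.0666667, 0.0666667, 0.0666667, 0.0666667 (working shown to 7 dp, full precision carried).
D = 0.1333333² + 0.0666667² + 0.1333333² + 0.2² + 0.0666667² + 0.1333333² + 0.0666667² + 0.0666667² + 0.0666667² + 0.0666667² = 0.0177778 + 0.0044444 + 0.0177778 + 0.0400000 + 0.0044444 + 0.0177778 + 0.0044444 + 0.0044444 + 0.0044444 + 0.0044444 = 0.1200000.
So 1/D = 8.33333, i.e. 8.333 to 3 decimal places.

8.333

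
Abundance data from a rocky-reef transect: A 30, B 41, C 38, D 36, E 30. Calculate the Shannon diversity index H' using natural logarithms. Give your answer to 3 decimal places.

Total N = 30+41+38+36+30 = 175, so the proportions are 0.17143, 0.23429, 0.21714, 0.20571, 0.17143 (working shown to 5 dp, full precision carried).
Each pᵢ ln pᵢ term: 0.17143×(-1.76359)=-0.30233, 0.23429×(-1.45121)=-0.34000, 0.21714×(-1.52720)=-0.33162, 0.20571×(-1.58127)=-0.32529, 0.17143×(-1.76359)=-0.30233.
Sum = -1.60157, so H' = 1.602.

1.602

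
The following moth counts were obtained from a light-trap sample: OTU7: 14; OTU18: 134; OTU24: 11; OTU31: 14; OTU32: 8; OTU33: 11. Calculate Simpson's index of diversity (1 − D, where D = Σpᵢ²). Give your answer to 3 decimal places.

Total N = 14+134+11+14+8+11 = 192, so the proportions are 0.07292, 0.69792, 0.05729, 0.07292, 0.04167, 0.05729 (working shown to 5 dp, full precision carried).
D = 0.07292² + 0.69792² + 0.05729² + 0.07292² + 0.04167² + 0.05729² = 0.00532 + 0.48709 + 0.00328 + 0.00532 + 0.00174 + 0.00328 = 0.50602.
So 1 − D = 0.49398, i.e. 0.494 to 3 decimal places.

0.494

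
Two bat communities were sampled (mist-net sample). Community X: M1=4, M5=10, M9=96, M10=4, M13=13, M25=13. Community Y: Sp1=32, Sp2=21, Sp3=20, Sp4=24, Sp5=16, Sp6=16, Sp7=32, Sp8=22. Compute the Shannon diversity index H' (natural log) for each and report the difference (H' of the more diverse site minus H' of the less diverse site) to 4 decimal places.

0.9557

Community X: N=140, proportions 0.028571, 0.071429, 0.685714, 0.028571, 0.092857, 0.092857, giving H' = 1.091769 (working shown to 6 dp, full precision carried).
Community Y: N=183, proportions 0.174863, 0.114754, 0.10929, 0.131148, 0.087432, 0.087432, 0.174863, 0.120219, giving H' = 2.047433.
Difference = |1.091769 − 2.047433| = 0.955664, i.e. 0.9557 to 4 decimal places.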